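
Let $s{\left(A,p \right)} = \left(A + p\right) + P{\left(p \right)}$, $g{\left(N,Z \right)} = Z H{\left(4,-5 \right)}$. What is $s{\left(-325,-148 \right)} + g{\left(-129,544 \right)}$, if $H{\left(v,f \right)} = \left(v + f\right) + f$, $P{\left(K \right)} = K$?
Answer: $-3885$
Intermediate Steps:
$H{\left(v,f \right)} = v + 2 f$ ($H{\left(v,f \right)} = \left(f + v\right) + f = v + 2 f$)
$g{\left(N,Z \right)} = - 6 Z$ ($g{\left(N,Z \right)} = Z \left(4 + 2 \left(-5\right)\right) = Z \left(4 - 10\right) = Z \left(-6\right) = - 6 Z$)
$s{\left(A,p \right)} = A + 2 p$ ($s{\left(A,p \right)} = \left(A + p\right) + p = A + 2 p$)
$s{\left(-325,-148 \right)} + g{\left(-129,544 \right)} = \left(-325 + 2 \left(-148\right)\right) - 3264 = \left(-325 - 296\right) - 3264 = -621 - 3264 = -3885$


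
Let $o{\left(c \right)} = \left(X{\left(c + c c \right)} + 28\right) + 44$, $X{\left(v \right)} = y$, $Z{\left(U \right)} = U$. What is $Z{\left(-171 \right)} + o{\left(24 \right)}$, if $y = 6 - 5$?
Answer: $-98$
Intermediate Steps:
$y = 1$ ($y = 6 - 5 = 1$)
$X{\left(v \right)} = 1$
$o{\left(c \right)} = 73$ ($o{\left(c \right)} = \left(1 + 28\right) + 44 = 29 + 44 = 73$)
$Z{\left(-171 \right)} + o{\left(24 \right)} = -171 + 73 = -98$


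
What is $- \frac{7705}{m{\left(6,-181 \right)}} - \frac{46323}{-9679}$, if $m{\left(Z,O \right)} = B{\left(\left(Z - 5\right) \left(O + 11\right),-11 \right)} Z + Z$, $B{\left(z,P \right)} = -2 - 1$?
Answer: $\frac{75132571}{116148} \approx 646.87$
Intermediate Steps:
$B{\left(z,P \right)} = -3$ ($B{\left(z,P \right)} = -2 - 1 = -3$)
$m{\left(Z,O \right)} = - 2 Z$ ($m{\left(Z,O \right)} = - 3 Z + Z = - 2 Z$)
$- \frac{7705}{m{\left(6,-181 \right)}} - \frac{46323}{-9679} = - \frac{7705}{\left(-2\right) 6} - \frac{46323}{-9679} = - \frac{7705}{-12} - - \frac{46323}{9679} = \left(-7705\right) \left(- \frac{1}{12}\right) + \frac{46323}{9679} = \frac{7705}{12} + \frac{46323}{9679} = \frac{75132571}{116148}$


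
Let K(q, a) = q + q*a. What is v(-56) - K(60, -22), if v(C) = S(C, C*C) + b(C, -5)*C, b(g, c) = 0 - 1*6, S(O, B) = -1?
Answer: 1595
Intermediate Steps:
K(q, a) = q + a*q
b(g, c) = -6 (b(g, c) = 0 - 6 = -6)
v(C) = -1 - 6*C
v(-56) - K(60, -22) = (-1 - 6*(-56)) - 60*(1 - 22) = (-1 + 336) - 60*(-21) = 335 - 1*(-1260) = 335 + 1260 = 1595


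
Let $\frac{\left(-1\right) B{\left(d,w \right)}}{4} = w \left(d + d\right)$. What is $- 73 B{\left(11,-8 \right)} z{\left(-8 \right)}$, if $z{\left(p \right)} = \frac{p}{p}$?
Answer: $-51392$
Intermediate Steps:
$B{\left(d,w \right)} = - 8 d w$ ($B{\left(d,w \right)} = - 4 w \left(d + d\right) = - 4 w 2 d = - 4 \cdot 2 d w = - 8 d w$)
$z{\left(p \right)} = 1$
$- 73 B{\left(11,-8 \right)} z{\left(-8 \right)} = - 73 \left(\left(-8\right) 11 \left(-8\right)\right) 1 = \left(-73\right) 704 \cdot 1 = \left(-51392\right) 1 = -51392$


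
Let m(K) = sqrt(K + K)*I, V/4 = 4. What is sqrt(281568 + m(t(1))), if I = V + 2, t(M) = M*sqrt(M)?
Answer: sqrt(281568 + 18*sqrt(2)) ≈ 530.65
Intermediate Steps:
V = 16 (V = 4*4 = 16)
t(M) = M**(3/2)
I = 18 (I = 16 + 2 = 18)
m(K) = 18*sqrt(2)*sqrt(K) (m(K) = sqrt(K + K)*18 = sqrt(2*K)*18 = (sqrt(2)*sqrt(K))*18 = 18*sqrt(2)*sqrt(K))
sqrt(281568 + m(t(1))) = sqrt(281568 + 18*sqrt(2)*sqrt(1**(3/2))) = sqrt(281568 + 18*sqrt(2)*sqrt(1)) = sqrt(281568 + 18*sqrt(2)*1) = sqrt(281568 + 18*sqrt(2))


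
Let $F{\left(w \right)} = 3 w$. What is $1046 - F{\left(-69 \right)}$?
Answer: $1253$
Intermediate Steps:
$1046 - F{\left(-69 \right)} = 1046 - 3 \left(-69\right) = 1046 - -207 = 1046 + 207 = 1253$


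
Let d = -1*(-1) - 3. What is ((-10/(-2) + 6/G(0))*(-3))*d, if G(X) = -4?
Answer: 21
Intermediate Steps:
d = -2 (d = 1 - 3 = -2)
((-10/(-2) + 6/G(0))*(-3))*d = ((-10/(-2) + 6/(-4))*(-3))*(-2) = ((-10*(-½) + 6*(-¼))*(-3))*(-2) = ((5 - 3/2)*(-3))*(-2) = ((7/2)*(-3))*(-2) = -21/2*(-2) = 21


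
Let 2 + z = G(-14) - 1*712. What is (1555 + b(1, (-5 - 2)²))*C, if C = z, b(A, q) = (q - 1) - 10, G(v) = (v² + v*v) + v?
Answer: -535248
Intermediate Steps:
G(v) = v + 2*v² (G(v) = (v² + v²) + v = 2*v² + v = v + 2*v²)
b(A, q) = -11 + q (b(A, q) = (-1 + q) - 10 = -11 + q)
z = -336 (z = -2 + (-14*(1 + 2*(-14)) - 1*712) = -2 + (-14*(1 - 28) - 712) = -2 + (-14*(-27) - 712) = -2 + (378 - 712) = -2 - 334 = -336)
C = -336
(1555 + b(1, (-5 - 2)²))*C = (1555 + (-11 + (-5 - 2)²))*(-336) = (1555 + (-11 + (-7)²))*(-336) = (1555 + (-11 + 49))*(-336) = (1555 + 38)*(-336) = 1593*(-336) = -535248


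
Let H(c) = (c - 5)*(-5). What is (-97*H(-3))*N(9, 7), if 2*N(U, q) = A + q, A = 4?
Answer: -21340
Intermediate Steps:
N(U, q) = 2 + q/2 (N(U, q) = (4 + q)/2 = 2 + q/2)
H(c) = 25 - 5*c (H(c) = (-5 + c)*(-5) = 25 - 5*c)
(-97*H(-3))*N(9, 7) = (-97*(25 - 5*(-3)))*(2 + (½)*7) = (-97*(25 + 15))*(2 + 7/2) = -97*40*(11/2) = -3880*11/2 = -21340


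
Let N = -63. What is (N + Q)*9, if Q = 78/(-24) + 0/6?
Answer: -2385/4 ≈ -596.25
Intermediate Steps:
Q = -13/4 (Q = 78*(-1/24) + 0*(1/6) = -13/4 + 0 = -13/4 ≈ -3.2500)
(N + Q)*9 = (-63 - 13/4)*9 = -265/4*9 = -2385/4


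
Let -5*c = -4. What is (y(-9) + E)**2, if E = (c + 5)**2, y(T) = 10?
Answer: 1190281/625 ≈ 1904.4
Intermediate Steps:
c = 4/5 (c = -1/5*(-4) = 4/5 ≈ 0.80000)
E = 841/25 (E = (4/5 + 5)**2 = (29/5)**2 = 841/25 ≈ 33.640)
(y(-9) + E)**2 = (10 + 841/25)**2 = (1091/25)**2 = 1190281/625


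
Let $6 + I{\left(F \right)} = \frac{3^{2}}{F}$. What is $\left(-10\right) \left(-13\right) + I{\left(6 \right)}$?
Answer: $\frac{251}{2} \approx 125.5$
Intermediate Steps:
$I{\left(F \right)} = -6 + \frac{9}{F}$ ($I{\left(F \right)} = -6 + \frac{3^{2}}{F} = -6 + \frac{9}{F}$)
$\left(-10\right) \left(-13\right) + I{\left(6 \right)} = \left(-10\right) \left(-13\right) - \left(6 - \frac{9}{6}\right) = 130 + \left(-6 + 9 \cdot \frac{1}{6}\right) = 130 + \left(-6 + \frac{3}{2}\right) = 130 - \frac{9}{2} = \frac{251}{2}$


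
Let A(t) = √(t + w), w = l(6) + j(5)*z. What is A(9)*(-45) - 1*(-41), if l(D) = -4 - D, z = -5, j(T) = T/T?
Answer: 41 - 45*I*√6 ≈ 41.0 - 110.23*I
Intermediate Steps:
j(T) = 1
w = -15 (w = (-4 - 1*6) + 1*(-5) = (-4 - 6) - 5 = -10 - 5 = -15)
A(t) = √(-15 + t) (A(t) = √(t - 15) = √(-15 + t))
A(9)*(-45) - 1*(-41) = √(-15 + 9)*(-45) - 1*(-41) = √(-6)*(-45) + 41 = (I*√6)*(-45) + 41 = -45*I*√6 + 41 = 41 - 45*I*√6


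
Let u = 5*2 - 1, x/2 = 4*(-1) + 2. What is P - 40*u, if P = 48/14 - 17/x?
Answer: -9865/28 ≈ -352.32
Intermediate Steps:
x = -4 (x = 2*(4*(-1) + 2) = 2*(-4 + 2) = 2*(-2) = -4)
u = 9 (u = 10 - 1 = 9)
P = 215/28 (P = 48/14 - 17/(-4) = 48*(1/14) - 17*(-¼) = 24/7 + 17/4 = 215/28 ≈ 7.6786)
P - 40*u = 215/28 - 40*9 = 215/28 - 360 = -9865/28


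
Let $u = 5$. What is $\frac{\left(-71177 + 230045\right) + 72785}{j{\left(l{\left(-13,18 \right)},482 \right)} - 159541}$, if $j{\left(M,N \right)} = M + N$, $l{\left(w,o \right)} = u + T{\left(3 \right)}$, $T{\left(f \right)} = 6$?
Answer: $- \frac{231653}{159048} \approx -1.4565$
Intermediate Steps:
$l{\left(w,o \right)} = 11$ ($l{\left(w,o \right)} = 5 + 6 = 11$)
$\frac{\left(-71177 + 230045\right) + 72785}{j{\left(l{\left(-13,18 \right)},482 \right)} - 159541} = \frac{\left(-71177 + 230045\right) + 72785}{\left(11 + 482\right) - 159541} = \frac{158868 + 72785}{493 - 159541} = \frac{231653}{-159048} = 231653 \left(- \frac{1}{159048}\right) = - \frac{231653}{159048}$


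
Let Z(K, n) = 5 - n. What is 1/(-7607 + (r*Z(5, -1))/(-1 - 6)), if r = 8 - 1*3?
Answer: -7/53279 ≈ -0.00013138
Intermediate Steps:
r = 5 (r = 8 - 3 = 5)
1/(-7607 + (r*Z(5, -1))/(-1 - 6)) = 1/(-7607 + (5*(5 - 1*(-1)))/(-1 - 6)) = 1/(-7607 + (5*(5 + 1))/(-7)) = 1/(-7607 + (5*6)*(-⅐)) = 1/(-7607 + 30*(-⅐)) = 1/(-7607 - 30/7) = 1/(-53279/7) = -7/53279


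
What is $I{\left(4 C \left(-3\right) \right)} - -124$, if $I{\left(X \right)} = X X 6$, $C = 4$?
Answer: $13948$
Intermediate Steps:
$I{\left(X \right)} = 6 X^{2}$ ($I{\left(X \right)} = X^{2} \cdot 6 = 6 X^{2}$)
$I{\left(4 C \left(-3\right) \right)} - -124 = 6 \left(4 \cdot 4 \left(-3\right)\right)^{2} - -124 = 6 \left(16 \left(-3\right)\right)^{2} + 124 = 6 \left(-48\right)^{2} + 124 = 6 \cdot 2304 + 124 = 13824 + 124 = 13948$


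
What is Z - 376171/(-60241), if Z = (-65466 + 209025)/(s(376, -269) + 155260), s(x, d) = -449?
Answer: 66883546400/9325969451 ≈ 7.1718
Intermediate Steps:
Z = 143559/154811 (Z = (-65466 + 209025)/(-449 + 155260) = 143559/154811 ≈ 0.92732)
Z - 376171/(-60241) = 143559/154811 - 376171/(-60241) = 143559/154811 - 376171*(-1)/60241 = 143559/154811 - 1*(-376171/60241) = 143559/154811 + 376171/60241 = 66883546400/9325969451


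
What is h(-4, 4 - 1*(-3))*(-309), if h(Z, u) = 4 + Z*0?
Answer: -1236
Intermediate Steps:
h(Z, u) = 4 (h(Z, u) = 4 + 0 = 4)
h(-4, 4 - 1*(-3))*(-309) = 4*(-309) = -1236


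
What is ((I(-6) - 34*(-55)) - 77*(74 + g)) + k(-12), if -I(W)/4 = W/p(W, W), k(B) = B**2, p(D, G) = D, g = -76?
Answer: 2164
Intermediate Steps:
I(W) = -4 (I(W) = -4*W/W = -4*1 = -4)
((I(-6) - 34*(-55)) - 77*(74 + g)) + k(-12) = ((-4 - 34*(-55)) - 77*(74 - 76)) + (-12)**2 = ((-4 + 1870) - 77*(-2)) + 144 = (1866 + 154) + 144 = 2020 + 144 = 2164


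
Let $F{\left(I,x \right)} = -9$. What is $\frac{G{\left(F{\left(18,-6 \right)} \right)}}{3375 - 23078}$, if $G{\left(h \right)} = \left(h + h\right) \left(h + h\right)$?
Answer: $- \frac{324}{19703} \approx -0.016444$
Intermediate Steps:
$G{\left(h \right)} = 4 h^{2}$ ($G{\left(h \right)} = 2 h 2 h = 4 h^{2}$)
$\frac{G{\left(F{\left(18,-6 \right)} \right)}}{3375 - 23078} = \frac{4 \left(-9\right)^{2}}{3375 - 23078} = \frac{4 \cdot 81}{-19703} = 324 \left(- \frac{1}{19703}\right) = - \frac{324}{19703}$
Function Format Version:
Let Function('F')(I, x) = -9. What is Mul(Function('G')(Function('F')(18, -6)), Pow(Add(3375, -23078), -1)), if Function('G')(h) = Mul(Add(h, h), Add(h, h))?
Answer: Rational(-324, 19703) ≈ -0.016444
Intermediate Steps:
Function('G')(h) = Mul(4, Pow(h, 2)) (Function('G')(h) = Mul(Mul(2, h), Mul(2, h)) = Mul(4, Pow(h, 2)))
Mul(Function('G')(Function('F')(18, -6)), Pow(Add(3375, -23078), -1)) = Mul(Mul(4, Pow(-9, 2)), Pow(Add(3375, -23078), -1)) = Mul(Mul(4, 81), Pow(-19703, -1)) = Mul(324, Rational(-1, 19703)) = Rational(-324, 19703)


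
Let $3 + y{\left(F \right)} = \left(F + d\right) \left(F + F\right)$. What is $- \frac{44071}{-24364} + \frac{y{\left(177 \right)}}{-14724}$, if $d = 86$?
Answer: $- \frac{67473443}{14947314} \approx -4.5141$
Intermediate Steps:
$y{\left(F \right)} = -3 + 2 F \left(86 + F\right)$ ($y{\left(F \right)} = -3 + \left(F + 86\right) \left(F + F\right) = -3 + \left(86 + F\right) 2 F = -3 + 2 F \left(86 + F\right)$)
$- \frac{44071}{-24364} + \frac{y{\left(177 \right)}}{-14724} = - \frac{44071}{-24364} + \frac{-3 + 2 \cdot 177^{2} + 172 \cdot 177}{-14724} = \left(-44071\right) \left(- \frac{1}{24364}\right) + \left(-3 + 2 \cdot 31329 + 30444\right) \left(- \frac{1}{14724}\right) = \frac{44071}{24364} + \left(-3 + 62658 + 30444\right) \left(- \frac{1}{14724}\right) = \frac{44071}{24364} + 93099 \left(- \frac{1}{14724}\right) = \frac{44071}{24364} - \frac{31033}{4908} = - \frac{67473443}{14947314}$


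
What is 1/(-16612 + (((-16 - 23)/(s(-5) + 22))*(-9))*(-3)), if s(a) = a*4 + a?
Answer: -1/16261 ≈ -6.1497e-5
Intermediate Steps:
s(a) = 5*a (s(a) = 4*a + a = 5*a)
1/(-16612 + (((-16 - 23)/(s(-5) + 22))*(-9))*(-3)) = 1/(-16612 + (((-16 - 23)/(5*(-5) + 22))*(-9))*(-3)) = 1/(-16612 + (-39/(-25 + 22)*(-9))*(-3)) = 1/(-16612 + (-39/(-3)*(-9))*(-3)) = 1/(-16612 + (-39*(-1/3)*(-9))*(-3)) = 1/(-16612 + (13*(-9))*(-3)) = 1/(-16612 - 117*(-3)) = 1/(-16612 + 351) = 1/(-16261) = -1/16261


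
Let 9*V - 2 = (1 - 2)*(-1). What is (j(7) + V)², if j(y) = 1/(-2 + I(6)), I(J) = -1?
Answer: 0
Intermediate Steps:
V = ⅓ (V = 2/9 + ((1 - 2)*(-1))/9 = 2/9 + (-1*(-1))/9 = 2/9 + (⅑)*1 = 2/9 + ⅑ = ⅓ ≈ 0.33333)
j(y) = -⅓ (j(y) = 1/(-2 - 1) = 1/(-3) = -⅓)
(j(7) + V)² = (-⅓ + ⅓)² = 0² = 0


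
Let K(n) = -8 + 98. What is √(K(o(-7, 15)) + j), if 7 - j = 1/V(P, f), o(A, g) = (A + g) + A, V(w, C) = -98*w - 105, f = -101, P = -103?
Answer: 2*√2419665437/9989 ≈ 9.8488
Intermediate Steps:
V(w, C) = -105 - 98*w
o(A, g) = g + 2*A
K(n) = 90
j = 69922/9989 (j = 7 - 1/(-105 - 98*(-103)) = 7 - 1/(-105 + 10094) = 7 - 1/9989 = 69922/9989 ≈ 6.9999)
√(K(o(-7, 15)) + j) = √(90 + 69922/9989) = √(968932/9989) = 2*√2419665437/9989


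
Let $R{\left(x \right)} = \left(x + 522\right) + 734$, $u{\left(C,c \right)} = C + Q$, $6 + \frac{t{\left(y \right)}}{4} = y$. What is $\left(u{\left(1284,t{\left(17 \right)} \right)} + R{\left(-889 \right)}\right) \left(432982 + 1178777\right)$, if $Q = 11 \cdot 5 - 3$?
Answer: $2744825577$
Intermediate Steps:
$Q = 52$ ($Q = 55 - 3 = 52$)
$t{\left(y \right)} = -24 + 4 y$
$u{\left(C,c \right)} = 52 + C$ ($u{\left(C,c \right)} = C + 52 = 52 + C$)
$R{\left(x \right)} = 1256 + x$ ($R{\left(x \right)} = \left(522 + x\right) + 734 = 1256 + x$)
$\left(u{\left(1284,t{\left(17 \right)} \right)} + R{\left(-889 \right)}\right) \left(432982 + 1178777\right) = \left(\left(52 + 1284\right) + \left(1256 - 889\right)\right) \left(432982 + 1178777\right) = \left(1336 + 367\right) 1611759 = 1703 \cdot 1611759 = 2744825577$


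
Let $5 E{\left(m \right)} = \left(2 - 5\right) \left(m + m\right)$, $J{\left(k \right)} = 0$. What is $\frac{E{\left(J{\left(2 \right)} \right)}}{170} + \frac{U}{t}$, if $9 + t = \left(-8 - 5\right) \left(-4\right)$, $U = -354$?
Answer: $- \frac{354}{43} \approx -8.2326$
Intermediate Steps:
$E{\left(m \right)} = - \frac{6 m}{5}$ ($E{\left(m \right)} = \frac{\left(2 - 5\right) \left(m + m\right)}{5} = \frac{\left(-3\right) 2 m}{5} = \frac{\left(-6\right) m}{5} = - \frac{6 m}{5}$)
$t = 43$ ($t = -9 + \left(-8 - 5\right) \left(-4\right) = -9 - -52 = -9 + 52 = 43$)
$\frac{E{\left(J{\left(2 \right)} \right)}}{170} + \frac{U}{t} = \frac{\left(- \frac{6}{5}\right) 0}{170} - \frac{354}{43} = 0 \cdot \frac{1}{170} - \frac{354}{43} = 0 - \frac{354}{43} = - \frac{354}{43}$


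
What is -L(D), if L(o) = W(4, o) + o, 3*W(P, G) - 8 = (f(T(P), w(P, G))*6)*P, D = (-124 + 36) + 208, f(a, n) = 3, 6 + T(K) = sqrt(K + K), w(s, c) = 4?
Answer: -440/3 ≈ -146.67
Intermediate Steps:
T(K) = -6 + sqrt(2)*sqrt(K) (T(K) = -6 + sqrt(K + K) = -6 + sqrt(2*K) = -6 + sqrt(2)*sqrt(K))
D = 120 (D = -88 + 208 = 120)
W(P, G) = 8/3 + 6*P (W(P, G) = 8/3 + ((3*6)*P)/3 = 8/3 + (18*P)/3 = 8/3 + 6*P)
L(o) = 80/3 + o (L(o) = (8/3 + 6*4) + o = (8/3 + 24) + o = 80/3 + o)
-L(D) = -(80/3 + 120) = -1*440/3 = -440/3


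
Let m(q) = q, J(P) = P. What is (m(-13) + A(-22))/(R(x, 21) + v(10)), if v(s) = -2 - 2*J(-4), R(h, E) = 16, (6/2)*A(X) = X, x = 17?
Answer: -61/66 ≈ -0.92424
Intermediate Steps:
A(X) = X/3
v(s) = 6 (v(s) = -2 - 2*(-4) = -2 + 8 = 6)
(m(-13) + A(-22))/(R(x, 21) + v(10)) = (-13 + (⅓)*(-22))/(16 + 6) = (-13 - 22/3)/22 = -61/3*1/22 = -61/66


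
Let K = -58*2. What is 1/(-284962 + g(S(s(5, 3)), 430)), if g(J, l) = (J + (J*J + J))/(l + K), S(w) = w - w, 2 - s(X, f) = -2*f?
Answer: -1/284962 ≈ -3.5092e-6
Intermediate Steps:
s(X, f) = 2 + 2*f (s(X, f) = 2 - (-2)*f = 2 + 2*f)
S(w) = 0
K = -116
g(J, l) = (J**2 + 2*J)/(-116 + l) (g(J, l) = (J + (J*J + J))/(l - 116) = (J + (J**2 + J))/(-116 + l) = (J + (J + J**2))/(-116 + l) = (J**2 + 2*J)/(-116 + l))
1/(-284962 + g(S(s(5, 3)), 430)) = 1/(-284962 + 0*(2 + 0)/(-116 + 430)) = 1/(-284962 + 0*2/314) = 1/(-284962 + 0*(1/314)*2) = 1/(-284962 + 0) = 1/(-284962) = -1/284962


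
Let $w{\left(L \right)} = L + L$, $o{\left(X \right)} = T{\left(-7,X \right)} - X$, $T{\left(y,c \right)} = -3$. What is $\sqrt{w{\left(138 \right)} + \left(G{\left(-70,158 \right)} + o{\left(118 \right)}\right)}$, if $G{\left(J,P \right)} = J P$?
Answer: $i \sqrt{10905} \approx 104.43 i$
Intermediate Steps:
$o{\left(X \right)} = -3 - X$
$w{\left(L \right)} = 2 L$
$\sqrt{w{\left(138 \right)} + \left(G{\left(-70,158 \right)} + o{\left(118 \right)}\right)} = \sqrt{2 \cdot 138 - 11181} = \sqrt{276 - 11181} = \sqrt{-10905} = i \sqrt{10905}$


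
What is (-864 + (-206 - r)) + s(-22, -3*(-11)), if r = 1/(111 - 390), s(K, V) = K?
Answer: -304667/279 ≈ -1092.0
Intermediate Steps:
r = -1/279 (r = 1/(-279) = -1/279 ≈ -0.0035842)
(-864 + (-206 - r)) + s(-22, -3*(-11)) = (-864 + (-206 - 1*(-1/279))) - 22 = (-864 + (-206 + 1/279)) - 22 = (-864 - 57473/279) - 22 = -298529/279 - 22 = -304667/279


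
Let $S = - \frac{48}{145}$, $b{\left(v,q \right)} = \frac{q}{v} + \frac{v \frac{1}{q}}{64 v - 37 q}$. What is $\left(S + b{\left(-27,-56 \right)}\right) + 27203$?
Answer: $\frac{2051742650921}{75418560} \approx 27205.0$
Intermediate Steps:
$b{\left(v,q \right)} = \frac{q}{v} + \frac{v}{q \left(- 37 q + 64 v\right)}$ ($b{\left(v,q \right)} = \frac{q}{v} + \frac{v \frac{1}{q}}{- 37 q + 64 v} = \frac{q}{v} + \frac{v}{q \left(- 37 q + 64 v\right)}$)
$S = - \frac{48}{145}$ ($S = \left(-48\right) \frac{1}{145} = - \frac{48}{145} \approx -0.33103$)
$\left(S + b{\left(-27,-56 \right)}\right) + 27203 = \left(- \frac{48}{145} + \frac{- \left(-27\right)^{2} + 37 \left(-56\right)^{3} - - 1728 \left(-56\right)^{2}}{\left(-56\right) \left(-27\right) \left(\left(-64\right) \left(-27\right) + 37 \left(-56\right)\right)}\right) + 27203 = \left(- \frac{48}{145} - - \frac{\left(-1\right) 729 + 37 \left(-175616\right) - \left(-1728\right) 3136}{1512 \left(1728 - 2072\right)}\right) + 27203 = \left(- \frac{48}{145} - - \frac{-729 - 6497792 + 5419008}{1512 \left(-344\right)}\right) + 27203 = \left(- \frac{48}{145} - \left(- \frac{1}{1512}\right) \left(- \frac{1}{344}\right) \left(-1079513\right)\right) + 27203 = \left(- \frac{48}{145} + \frac{1079513}{520128}\right) + 27203 = \frac{131563241}{75418560} + 27203 = \frac{2051742650921}{75418560}$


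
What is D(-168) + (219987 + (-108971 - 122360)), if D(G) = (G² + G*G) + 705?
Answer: 45809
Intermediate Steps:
D(G) = 705 + 2*G² (D(G) = (G² + G²) + 705 = 2*G² + 705 = 705 + 2*G²)
D(-168) + (219987 + (-108971 - 122360)) = (705 + 2*(-168)²) + (219987 + (-108971 - 122360)) = (705 + 2*28224) + (219987 - 231331) = (705 + 56448) - 11344 = 57153 - 11344 = 45809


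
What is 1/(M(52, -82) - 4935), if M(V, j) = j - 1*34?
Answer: -1/5051 ≈ -0.00019798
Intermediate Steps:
M(V, j) = -34 + j (M(V, j) = j - 34 = -34 + j)
1/(M(52, -82) - 4935) = 1/((-34 - 82) - 4935) = 1/(-116 - 4935) = 1/(-5051) = -1/5051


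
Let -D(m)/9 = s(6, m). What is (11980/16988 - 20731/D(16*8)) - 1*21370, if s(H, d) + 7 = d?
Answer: -98744580598/4624983 ≈ -21350.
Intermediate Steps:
s(H, d) = -7 + d
D(m) = 63 - 9*m (D(m) = -9*(-7 + m) = 63 - 9*m)
(11980/16988 - 20731/D(16*8)) - 1*21370 = (11980/16988 - 20731/(63 - 144*8)) - 1*21370 = (11980*(1/16988) - 20731/(63 - 9*128)) - 21370 = (2995/4247 - 20731/(63 - 1152)) - 21370 = (2995/4247 - 20731/(-1089)) - 21370 = (2995/4247 - 20731*(-1/1089)) - 21370 = (2995/4247 + 20731/1089) - 21370 = 91306112/4624983 - 21370 = -98744580598/4624983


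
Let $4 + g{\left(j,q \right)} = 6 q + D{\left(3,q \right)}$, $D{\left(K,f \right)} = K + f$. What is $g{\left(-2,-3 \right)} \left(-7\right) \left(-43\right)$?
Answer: $-6622$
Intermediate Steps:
$g{\left(j,q \right)} = -1 + 7 q$ ($g{\left(j,q \right)} = -4 + \left(6 q + \left(3 + q\right)\right) = -4 + \left(3 + 7 q\right) = -1 + 7 q$)
$g{\left(-2,-3 \right)} \left(-7\right) \left(-43\right) = \left(-1 + 7 \left(-3\right)\right) \left(-7\right) \left(-43\right) = \left(-1 - 21\right) \left(-7\right) \left(-43\right) = \left(-22\right) \left(-7\right) \left(-43\right) = 154 \left(-43\right) = -6622$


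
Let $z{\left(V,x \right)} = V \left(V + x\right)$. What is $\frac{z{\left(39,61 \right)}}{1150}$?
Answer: $\frac{78}{23} \approx 3.3913$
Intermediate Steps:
$\frac{z{\left(39,61 \right)}}{1150} = \frac{39 \left(39 + 61\right)}{1150} = 39 \cdot 100 \cdot \frac{1}{1150} = 3900 \cdot \frac{1}{1150} = \frac{78}{23}$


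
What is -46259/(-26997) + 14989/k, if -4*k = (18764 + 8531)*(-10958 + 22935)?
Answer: 15121013521553/8825649068355 ≈ 1.7133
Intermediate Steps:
k = -326912215/4 (k = -(18764 + 8531)*(-10958 + 22935)/4 = -27295*11977/4 = -¼*326912215 = -326912215/4 ≈ -8.1728e+7)
-46259/(-26997) + 14989/k = -46259/(-26997) + 14989/(-326912215/4) = -46259*(-1/26997) + 14989*(-4/326912215) = 46259/26997 - 59956/326912215 = 15121013521553/8825649068355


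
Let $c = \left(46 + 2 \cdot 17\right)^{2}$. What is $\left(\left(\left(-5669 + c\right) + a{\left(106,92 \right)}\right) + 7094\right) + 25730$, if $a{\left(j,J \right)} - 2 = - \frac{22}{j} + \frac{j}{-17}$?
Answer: $\frac{30229052}{901} \approx 33551.0$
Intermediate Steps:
$a{\left(j,J \right)} = 2 - \frac{22}{j} - \frac{j}{17}$ ($a{\left(j,J \right)} = 2 + \left(- \frac{22}{j} + \frac{j}{-17}\right) = 2 + \left(- \frac{22}{j} + j \left(- \frac{1}{17}\right)\right) = 2 - \left(\frac{22}{j} + \frac{j}{17}\right) = 2 - \frac{22}{j} - \frac{j}{17}$)
$c = 6400$ ($c = \left(46 + 34\right)^{2} = 80^{2} = 6400$)
$\left(\left(\left(-5669 + c\right) + a{\left(106,92 \right)}\right) + 7094\right) + 25730 = \left(\left(\left(-5669 + 6400\right) - \left(\frac{72}{17} + \frac{11}{53}\right)\right) + 7094\right) + 25730 = \left(\left(731 - \frac{4003}{901}\right) + 7094\right) + 25730 = \left(\frac{654628}{901} + 7094\right) + 25730 = \frac{7046322}{901} + 25730 = \frac{30229052}{901}$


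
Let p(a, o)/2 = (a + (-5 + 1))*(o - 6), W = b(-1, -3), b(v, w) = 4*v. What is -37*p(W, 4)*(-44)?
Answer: 52096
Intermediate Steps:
W = -4 (W = 4*(-1) = -4)
p(a, o) = 2*(-6 + o)*(-4 + a) (p(a, o) = 2*((a + (-5 + 1))*(o - 6)) = 2*((a - 4)*(-6 + o)) = 2*((-4 + a)*(-6 + o)) = 2*((-6 + o)*(-4 + a)) = 2*(-6 + o)*(-4 + a))
-37*p(W, 4)*(-44) = -37*(48 - 12*(-4) - 8*4 + 2*(-4)*4)*(-44) = -37*(48 + 48 - 32 - 32)*(-44) = -37*32*(-44) = -1184*(-44) = 52096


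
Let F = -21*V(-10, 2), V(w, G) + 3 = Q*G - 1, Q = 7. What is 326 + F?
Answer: 116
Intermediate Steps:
V(w, G) = -4 + 7*G (V(w, G) = -3 + (7*G - 1) = -3 + (-1 + 7*G) = -4 + 7*G)
F = -210 (F = -21*(-4 + 7*2) = -21*(-4 + 14) = -21*10 = -210)
326 + F = 326 - 210 = 116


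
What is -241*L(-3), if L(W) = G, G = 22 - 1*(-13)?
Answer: -8435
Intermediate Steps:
G = 35 (G = 22 + 13 = 35)
L(W) = 35
-241*L(-3) = -241*35 = -8435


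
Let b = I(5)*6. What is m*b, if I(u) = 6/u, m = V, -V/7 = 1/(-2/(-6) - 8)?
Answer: 756/115 ≈ 6.5739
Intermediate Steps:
V = 21/23 (V = -7/(-2/(-6) - 8) = -7/(-2*(-⅙) - 8) = -7/(⅓ - 8) = -7/(-23/3) = -7*(-3/23) = 21/23 ≈ 0.91304)
m = 21/23 ≈ 0.91304
b = 36/5 (b = (6/5)*6 = 36/5 ≈ 7.2000)
m*b = (21/23)*(36/5) = 756/115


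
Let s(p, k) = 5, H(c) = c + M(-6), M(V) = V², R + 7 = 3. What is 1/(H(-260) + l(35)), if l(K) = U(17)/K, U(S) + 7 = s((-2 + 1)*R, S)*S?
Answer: -35/7762 ≈ -0.0045091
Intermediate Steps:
R = -4 (R = -7 + 3 = -4)
H(c) = 36 + c (H(c) = c + (-6)² = c + 36 = 36 + c)
U(S) = -7 + 5*S
l(K) = 78/K (l(K) = (-7 + 5*17)/K = (-7 + 85)/K = 78/K)
1/(H(-260) + l(35)) = 1/((36 - 260) + 78/35) = 1/(-224 + 78*(1/35)) = 1/(-224 + 78/35) = 1/(-7762/35) = -35/7762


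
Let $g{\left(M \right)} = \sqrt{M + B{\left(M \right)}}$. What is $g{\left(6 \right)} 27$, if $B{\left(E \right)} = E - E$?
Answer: $27 \sqrt{6} \approx 66.136$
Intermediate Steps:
$B{\left(E \right)} = 0$
$g{\left(M \right)} = \sqrt{M}$ ($g{\left(M \right)} = \sqrt{M + 0} = \sqrt{M}$)
$g{\left(6 \right)} 27 = \sqrt{6} \cdot 27 = 27 \sqrt{6}$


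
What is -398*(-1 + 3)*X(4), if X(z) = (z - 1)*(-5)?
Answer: 11940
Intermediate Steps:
X(z) = 5 - 5*z (X(z) = (-1 + z)*(-5) = 5 - 5*z)
-398*(-1 + 3)*X(4) = -398*(-1 + 3)*(5 - 5*4) = -796*(5 - 20) = -796*(-15) = -398*(-30) = 11940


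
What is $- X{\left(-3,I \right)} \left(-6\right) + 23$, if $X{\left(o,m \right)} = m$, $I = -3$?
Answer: $5$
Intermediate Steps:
$- X{\left(-3,I \right)} \left(-6\right) + 23 = \left(-1\right) \left(-3\right) \left(-6\right) + 23 = 3 \left(-6\right) + 23 = -18 + 23 = 5$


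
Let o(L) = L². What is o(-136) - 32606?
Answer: -14110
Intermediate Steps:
o(-136) - 32606 = (-136)² - 32606 = 18496 - 32606 = -14110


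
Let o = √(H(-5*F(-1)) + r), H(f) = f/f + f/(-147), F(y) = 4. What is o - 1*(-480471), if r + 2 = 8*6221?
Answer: 480471 + √21947307/21 ≈ 4.8069e+5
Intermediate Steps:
H(f) = 1 - f/147 (H(f) = 1 + f*(-1/147) = 1 - f/147)
r = 49766 (r = -2 + 8*6221 = -2 + 49768 = 49766)
o = √21947307/21 (o = √((1 - (-5)*4/147) + 49766) = √((1 - 1/147*(-20)) + 49766) = √((1 + 20/147) + 49766) = √(167/147 + 49766) = √(7315769/147) = √21947307/21 ≈ 223.09)
o - 1*(-480471) = √21947307/21 - 1*(-480471) = √21947307/21 + 480471 = 480471 + √21947307/21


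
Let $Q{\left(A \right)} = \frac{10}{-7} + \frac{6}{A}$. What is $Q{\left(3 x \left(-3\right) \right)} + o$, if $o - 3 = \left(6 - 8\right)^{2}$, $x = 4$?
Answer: $\frac{227}{42} \approx 5.4048$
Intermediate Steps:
$Q{\left(A \right)} = - \frac{10}{7} + \frac{6}{A}$ ($Q{\left(A \right)} = 10 \left(- \frac{1}{7}\right) + \frac{6}{A} = - \frac{10}{7} + \frac{6}{A}$)
$o = 7$ ($o = 3 + \left(6 - 8\right)^{2} = 3 + \left(-2\right)^{2} = 3 + 4 = 7$)
$Q{\left(3 x \left(-3\right) \right)} + o = \left(- \frac{10}{7} + \frac{6}{3 \cdot 4 \left(-3\right)}\right) + 7 = \left(- \frac{10}{7} + \frac{6}{12 \left(-3\right)}\right) + 7 = \left(- \frac{10}{7} + \frac{6}{-36}\right) + 7 = \left(- \frac{10}{7} + 6 \left(- \frac{1}{36}\right)\right) + 7 = \left(- \frac{10}{7} - \frac{1}{6}\right) + 7 = - \frac{67}{42} + 7 = \frac{227}{42}$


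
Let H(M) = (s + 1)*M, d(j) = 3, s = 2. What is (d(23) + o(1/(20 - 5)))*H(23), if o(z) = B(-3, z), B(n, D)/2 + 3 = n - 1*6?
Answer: -1449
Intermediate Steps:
B(n, D) = -18 + 2*n (B(n, D) = -6 + 2*(n - 1*6) = -6 + 2*(n - 6) = -6 + 2*(-6 + n) = -6 + (-12 + 2*n) = -18 + 2*n)
H(M) = 3*M (H(M) = (2 + 1)*M = 3*M)
o(z) = -24 (o(z) = -18 + 2*(-3) = -18 - 6 = -24)
(d(23) + o(1/(20 - 5)))*H(23) = (3 - 24)*(3*23) = -21*69 = -1449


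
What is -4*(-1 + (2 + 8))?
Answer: -36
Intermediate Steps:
-4*(-1 + (2 + 8)) = -4*(-1 + 10) = -4*9 = -36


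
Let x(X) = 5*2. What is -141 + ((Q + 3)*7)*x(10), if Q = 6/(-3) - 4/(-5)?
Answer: -15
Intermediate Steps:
Q = -6/5 (Q = 6*(-⅓) - 4*(-⅕) = -2 + ⅘ = -6/5 ≈ -1.2000)
x(X) = 10
-141 + ((Q + 3)*7)*x(10) = -141 + ((-6/5 + 3)*7)*10 = -141 + ((9/5)*7)*10 = -141 + (63/5)*10 = -141 + 126 = -15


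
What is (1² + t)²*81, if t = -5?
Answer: 1296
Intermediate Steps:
(1² + t)²*81 = (1² - 5)²*81 = (1 - 5)²*81 = (-4)²*81 = 16*81 = 1296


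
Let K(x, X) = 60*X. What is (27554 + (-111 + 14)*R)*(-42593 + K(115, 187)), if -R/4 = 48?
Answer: -1448742394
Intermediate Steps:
R = -192 (R = -4*48 = -192)
(27554 + (-111 + 14)*R)*(-42593 + K(115, 187)) = (27554 + (-111 + 14)*(-192))*(-42593 + 60*187) = (27554 - 97*(-192))*(-42593 + 11220) = (27554 + 18624)*(-31373) = 46178*(-31373) = -1448742394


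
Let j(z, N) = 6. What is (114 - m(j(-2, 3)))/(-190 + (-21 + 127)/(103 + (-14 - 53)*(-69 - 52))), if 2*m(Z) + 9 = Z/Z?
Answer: -484390/779897 ≈ -0.62109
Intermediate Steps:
m(Z) = -4 (m(Z) = -9/2 + (Z/Z)/2 = -9/2 + (½)*1 = -9/2 + ½ = -4)
(114 - m(j(-2, 3)))/(-190 + (-21 + 127)/(103 + (-14 - 53)*(-69 - 52))) = (114 - 1*(-4))/(-190 + (-21 + 127)/(103 + (-14 - 53)*(-69 - 52))) = (114 + 4)/(-190 + 106/(103 - 67*(-121))) = 118/(-190 + 106/(103 + 8107)) = 118/(-190 + 106/8210) = 118/(-190 + 106*(1/8210)) = 118/(-190 + 53/4105) = 118/(-779897/4105) = -4105/779897*118 = -484390/779897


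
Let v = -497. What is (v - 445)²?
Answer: 887364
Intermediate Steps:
(v - 445)² = (-497 - 445)² = (-942)² = 887364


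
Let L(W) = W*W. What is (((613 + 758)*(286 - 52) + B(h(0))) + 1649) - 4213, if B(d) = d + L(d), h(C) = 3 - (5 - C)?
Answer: 318252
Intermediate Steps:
L(W) = W²
h(C) = -2 + C (h(C) = 3 + (-5 + C) = -2 + C)
B(d) = d + d²
(((613 + 758)*(286 - 52) + B(h(0))) + 1649) - 4213 = (((613 + 758)*(286 - 52) + (-2 + 0)*(1 + (-2 + 0))) + 1649) - 4213 = ((1371*234 - 2*(1 - 2)) + 1649) - 4213 = ((320814 - 2*(-1)) + 1649) - 4213 = ((320814 + 2) + 1649) - 4213 = (320816 + 1649) - 4213 = 322465 - 4213 = 318252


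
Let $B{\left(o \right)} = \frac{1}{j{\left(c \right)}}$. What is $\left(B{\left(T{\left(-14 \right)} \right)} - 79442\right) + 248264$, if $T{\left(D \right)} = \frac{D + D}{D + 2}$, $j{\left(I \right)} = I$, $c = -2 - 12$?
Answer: $\frac{2363507}{14} \approx 1.6882 \cdot 10^{5}$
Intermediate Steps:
$c = -14$
$T{\left(D \right)} = \frac{2 D}{2 + D}$
$B{\left(o \right)} = - \frac{1}{14}$ ($B{\left(o \right)} = \frac{1}{-14} = - \frac{1}{14}$)
$\left(B{\left(T{\left(-14 \right)} \right)} - 79442\right) + 248264 = \left(- \frac{1}{14} - 79442\right) + 248264 = - \frac{1112189}{14} + 248264 = \frac{2363507}{14}$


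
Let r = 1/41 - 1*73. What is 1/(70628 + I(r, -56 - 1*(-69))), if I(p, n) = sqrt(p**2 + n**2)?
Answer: 118725668/8385347243351 - 41*sqrt(9236153)/8385347243351 ≈ 1.4144e-5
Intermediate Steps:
r = -2992/41 (r = 1/41 - 73 = -2992/41 ≈ -72.976)
I(p, n) = sqrt(n**2 + p**2)
1/(70628 + I(r, -56 - 1*(-69))) = 1/(70628 + sqrt((-56 - 1*(-69))**2 + (-2992/41)**2)) = 1/(70628 + sqrt((-56 + 69)**2 + 8952064/1681)) = 1/(70628 + sqrt(13**2 + 8952064/1681)) = 1/(70628 + sqrt(169 + 8952064/1681)) = 1/(70628 + sqrt(9236153/1681)) = 1/(70628 + sqrt(9236153)/41)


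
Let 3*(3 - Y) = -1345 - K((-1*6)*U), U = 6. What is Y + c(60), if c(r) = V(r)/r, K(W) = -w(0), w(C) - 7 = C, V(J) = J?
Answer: 450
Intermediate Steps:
w(C) = 7 + C
K(W) = -7 (K(W) = -(7 + 0) = -1*7 = -7)
c(r) = 1 (c(r) = r/r = 1)
Y = 449 (Y = 3 - (-1345 - 1*(-7))/3 = 3 - (-1345 + 7)/3 = 3 - ⅓*(-1338) = 3 + 446 = 449)
Y + c(60) = 449 + 1 = 450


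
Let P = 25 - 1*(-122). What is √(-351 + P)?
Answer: 2*I*√51 ≈ 14.283*I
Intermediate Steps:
P = 147 (P = 25 + 122 = 147)
√(-351 + P) = √(-351 + 147) = √(-204) = 2*I*√51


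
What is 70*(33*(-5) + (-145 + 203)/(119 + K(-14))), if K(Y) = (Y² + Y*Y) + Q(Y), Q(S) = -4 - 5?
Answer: -2897020/251 ≈ -11542.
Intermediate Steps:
Q(S) = -9
K(Y) = -9 + 2*Y² (K(Y) = (Y² + Y*Y) - 9 = (Y² + Y²) - 9 = 2*Y² - 9 = -9 + 2*Y²)
70*(33*(-5) + (-145 + 203)/(119 + K(-14))) = 70*(33*(-5) + (-145 + 203)/(119 + (-9 + 2*(-14)²))) = 70*(-165 + 58/(119 + (-9 + 2*196))) = 70*(-165 + 58/(119 + (-9 + 392))) = 70*(-165 + 58/(119 + 383)) = 70*(-165 + 58/502) = 70*(-165 + 58*(1/502)) = 70*(-165 + 29/251) = 70*(-41386/251) = -2897020/251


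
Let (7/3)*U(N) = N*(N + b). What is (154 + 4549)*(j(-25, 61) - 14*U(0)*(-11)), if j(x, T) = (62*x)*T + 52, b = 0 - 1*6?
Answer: -444424094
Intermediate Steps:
b = -6 (b = 0 - 6 = -6)
U(N) = 3*N*(-6 + N)/7 (U(N) = 3*(N*(N - 6))/7 = 3*(N*(-6 + N))/7 = 3*N*(-6 + N)/7)
j(x, T) = 52 + 62*T*x (j(x, T) = 62*T*x + 52 = 52 + 62*T*x)
(154 + 4549)*(j(-25, 61) - 14*U(0)*(-11)) = (154 + 4549)*((52 + 62*61*(-25)) - 6*0*(-6 + 0)*(-11)) = 4703*((52 - 94550) - 6*0*(-6)*(-11)) = 4703*(-94498 - 14*0*(-11)) = 4703*(-94498 + 0*(-11)) = 4703*(-94498 + 0) = 4703*(-94498) = -444424094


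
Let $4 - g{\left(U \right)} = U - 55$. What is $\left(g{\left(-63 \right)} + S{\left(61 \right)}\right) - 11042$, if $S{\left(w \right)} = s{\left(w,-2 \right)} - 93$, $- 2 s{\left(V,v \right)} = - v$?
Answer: $-11014$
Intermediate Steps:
$s{\left(V,v \right)} = \frac{v}{2}$ ($s{\left(V,v \right)} = - \frac{\left(-1\right) v}{2} = \frac{v}{2}$)
$g{\left(U \right)} = 59 - U$ ($g{\left(U \right)} = 4 - \left(U - 55\right) = 4 - \left(-55 + U\right) = 59 - U$)
$S{\left(w \right)} = -94$ ($S{\left(w \right)} = \frac{1}{2} \left(-2\right) - 93 = -1 - 93 = -94$)
$\left(g{\left(-63 \right)} + S{\left(61 \right)}\right) - 11042 = \left(\left(59 - -63\right) - 94\right) - 11042 = \left(\left(59 + 63\right) - 94\right) - 11042 = \left(122 - 94\right) - 11042 = 28 - 11042 = -11014$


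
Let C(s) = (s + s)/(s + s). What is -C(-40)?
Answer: -1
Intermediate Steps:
C(s) = 1 (C(s) = (2*s)/((2*s)) = (2*s)*(1/(2*s)) = 1)
-C(-40) = -1*1 = -1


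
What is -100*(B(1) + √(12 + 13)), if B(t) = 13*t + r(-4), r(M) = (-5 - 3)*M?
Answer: -5000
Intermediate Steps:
r(M) = -8*M
B(t) = 32 + 13*t (B(t) = 13*t - 8*(-4) = 13*t + 32 = 32 + 13*t)
-100*(B(1) + √(12 + 13)) = -100*((32 + 13*1) + √(12 + 13)) = -100*((32 + 13) + √25) = -100*(45 + 5) = -100*50 = -5000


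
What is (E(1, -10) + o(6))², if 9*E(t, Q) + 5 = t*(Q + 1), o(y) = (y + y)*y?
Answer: 401956/81 ≈ 4962.4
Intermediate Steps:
o(y) = 2*y² (o(y) = (2*y)*y = 2*y²)
E(t, Q) = -5/9 + t*(1 + Q)/9 (E(t, Q) = -5/9 + (t*(Q + 1))/9 = -5/9 + (t*(1 + Q))/9 = -5/9 + t*(1 + Q)/9)
(E(1, -10) + o(6))² = ((-5/9 + (⅑)*1 + (⅑)*(-10)*1) + 2*6²)² = ((-5/9 + ⅑ - 10/9) + 2*36)² = (-14/9 + 72)² = (634/9)² = 401956/81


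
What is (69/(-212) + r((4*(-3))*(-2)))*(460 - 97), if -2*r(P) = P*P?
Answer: -22188375/212 ≈ -1.0466e+5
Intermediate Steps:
r(P) = -P²/2 (r(P) = -P*P/2 = -P²/2)
(69/(-212) + r((4*(-3))*(-2)))*(460 - 97) = (69/(-212) - ((4*(-3))*(-2))²/2)*(460 - 97) = (69*(-1/212) - (-12*(-2))²/2)*363 = (-69/212 - ½*24²)*363 = (-69/212 - ½*576)*363 = (-69/212 - 288)*363 = -61125/212*363 = -22188375/212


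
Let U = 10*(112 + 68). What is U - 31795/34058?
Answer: 61272605/34058 ≈ 1799.1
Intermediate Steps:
U = 1800 (U = 10*180 = 1800)
U - 31795/34058 = 1800 - 31795/34058 = 61272605/34058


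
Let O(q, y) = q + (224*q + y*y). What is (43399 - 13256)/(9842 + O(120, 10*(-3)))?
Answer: 30143/37742 ≈ 0.79866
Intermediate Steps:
O(q, y) = y**2 + 225*q (O(q, y) = q + (224*q + y**2) = q + (y**2 + 224*q) = y**2 + 225*q)
(43399 - 13256)/(9842 + O(120, 10*(-3))) = (43399 - 13256)/(9842 + ((10*(-3))**2 + 225*120)) = 30143/(9842 + ((-30)**2 + 27000)) = 30143/(9842 + (900 + 27000)) = 30143/(9842 + 27900) = 30143/37742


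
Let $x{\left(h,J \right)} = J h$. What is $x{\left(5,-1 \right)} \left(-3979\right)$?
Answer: $19895$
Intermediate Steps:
$x{\left(5,-1 \right)} \left(-3979\right) = \left(-1\right) 5 \left(-3979\right) = \left(-5\right) \left(-3979\right) = 19895$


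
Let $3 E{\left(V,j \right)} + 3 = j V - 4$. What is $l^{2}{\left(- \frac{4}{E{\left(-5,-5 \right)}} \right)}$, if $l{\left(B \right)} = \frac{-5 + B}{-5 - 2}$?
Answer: $\frac{289}{441} \approx 0.65533$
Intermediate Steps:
$E{\left(V,j \right)} = - \frac{7}{3} + \frac{V j}{3}$ ($E{\left(V,j \right)} = -1 + \frac{j V - 4}{3} = -1 + \frac{V j - 4}{3} = -1 + \frac{-4 + V j}{3} = -1 + \left(- \frac{4}{3} + \frac{V j}{3}\right) = - \frac{7}{3} + \frac{V j}{3}$)
$l{\left(B \right)} = \frac{5}{7} - \frac{B}{7}$ ($l{\left(B \right)} = \frac{-5 + B}{-7} = \left(-5 + B\right) \left(- \frac{1}{7}\right) = \frac{5}{7} - \frac{B}{7}$)
$l^{2}{\left(- \frac{4}{E{\left(-5,-5 \right)}} \right)} = \left(\frac{5}{7} - \frac{\left(-4\right) \frac{1}{- \frac{7}{3} + \frac{1}{3} \left(-5\right) \left(-5\right)}}{7}\right)^{2} = \left(\frac{5}{7} - \frac{\left(-4\right) \frac{1}{- \frac{7}{3} + \frac{25}{3}}}{7}\right)^{2} = \left(\frac{5}{7} - \frac{\left(-4\right) \frac{1}{6}}{7}\right)^{2} = \left(\frac{5}{7} - - \frac{2}{21}\right)^{2} = \left(\frac{5}{7} + \frac{2}{21}\right)^{2} = \left(\frac{17}{21}\right)^{2} = \frac{289}{441}$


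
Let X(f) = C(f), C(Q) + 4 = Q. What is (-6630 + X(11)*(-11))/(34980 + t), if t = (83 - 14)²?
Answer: -6707/39741 ≈ -0.16877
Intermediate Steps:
t = 4761 (t = 69² = 4761)
C(Q) = -4 + Q
X(f) = -4 + f
(-6630 + X(11)*(-11))/(34980 + t) = (-6630 + (-4 + 11)*(-11))/(34980 + 4761) = (-6630 + 7*(-11))/39741 = (-6630 - 77)*(1/39741) = -6707*1/39741 = -6707/39741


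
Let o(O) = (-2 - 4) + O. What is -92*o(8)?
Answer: -184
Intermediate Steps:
o(O) = -6 + O
-92*o(8) = -92*(-6 + 8) = -92*2 = -184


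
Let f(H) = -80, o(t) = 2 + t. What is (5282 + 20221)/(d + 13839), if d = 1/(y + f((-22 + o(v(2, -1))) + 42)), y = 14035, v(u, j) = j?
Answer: 355894365/193123246 ≈ 1.8428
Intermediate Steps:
d = 1/13955 (d = 1/(14035 - 80) = 1/13955 ≈ 7.1659e-5)
(5282 + 20221)/(d + 13839) = (5282 + 20221)/(1/13955 + 13839) = 25503/(193123246/13955) = 25503*(13955/193123246) = 355894365/193123246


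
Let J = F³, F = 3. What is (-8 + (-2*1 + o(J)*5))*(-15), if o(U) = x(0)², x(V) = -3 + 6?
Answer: -525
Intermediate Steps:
x(V) = 3
J = 27 (J = 3³ = 27)
o(U) = 9 (o(U) = 3² = 9)
(-8 + (-2*1 + o(J)*5))*(-15) = (-8 + (-2*1 + 9*5))*(-15) = (-8 + (-2 + 45))*(-15) = (-8 + 43)*(-15) = 35*(-15) = -525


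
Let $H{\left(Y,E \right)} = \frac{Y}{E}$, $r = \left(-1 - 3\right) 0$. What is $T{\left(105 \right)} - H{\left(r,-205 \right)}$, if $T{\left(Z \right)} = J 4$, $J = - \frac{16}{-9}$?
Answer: $\frac{64}{9} \approx 7.1111$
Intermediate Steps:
$J = \frac{16}{9}$ ($J = \left(-16\right) \left(- \frac{1}{9}\right) = \frac{16}{9} \approx 1.7778$)
$r = 0$ ($r = \left(-4\right) 0 = 0$)
$T{\left(Z \right)} = \frac{64}{9}$ ($T{\left(Z \right)} = \frac{16}{9} \cdot 4 = \frac{64}{9}$)
$T{\left(105 \right)} - H{\left(r,-205 \right)} = \frac{64}{9} - \frac{0}{-205} = \frac{64}{9} - 0 \left(- \frac{1}{205}\right) = \frac{64}{9} - 0 = \frac{64}{9} + 0 = \frac{64}{9}$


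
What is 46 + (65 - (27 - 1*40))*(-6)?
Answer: -422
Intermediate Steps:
46 + (65 - (27 - 1*40))*(-6) = 46 + (65 - (27 - 40))*(-6) = 46 + (65 - 1*(-13))*(-6) = 46 + (65 + 13)*(-6) = 46 + 78*(-6) = 46 - 468 = -422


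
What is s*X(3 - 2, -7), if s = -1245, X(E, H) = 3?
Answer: -3735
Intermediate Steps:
s*X(3 - 2, -7) = -1245*3 = -3735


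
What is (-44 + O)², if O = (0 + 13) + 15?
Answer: 256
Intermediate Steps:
O = 28 (O = 13 + 15 = 28)
(-44 + O)² = (-44 + 28)² = (-16)² = 256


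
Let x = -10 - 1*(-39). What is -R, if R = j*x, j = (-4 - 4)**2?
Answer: -1856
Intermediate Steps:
j = 64 (j = (-8)**2 = 64)
x = 29 (x = -10 + 39 = 29)
R = 1856 (R = 64*29 = 1856)
-R = -1*1856 = -1856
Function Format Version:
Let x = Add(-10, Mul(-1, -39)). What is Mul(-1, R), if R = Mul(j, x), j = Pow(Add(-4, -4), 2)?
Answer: -1856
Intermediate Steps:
j = 64 (j = Pow(-8, 2) = 64)
x = 29 (x = Add(-10, 39) = 29)
R = 1856 (R = Mul(64, 29) = 1856)
Mul(-1, R) = Mul(-1, 1856) = -1856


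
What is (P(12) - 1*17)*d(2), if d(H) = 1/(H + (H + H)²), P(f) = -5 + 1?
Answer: -7/6 ≈ -1.1667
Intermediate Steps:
P(f) = -4
d(H) = 1/(H + 4*H²) (d(H) = 1/(H + (2*H)²) = 1/(H + 4*H²))
(P(12) - 1*17)*d(2) = (-4 - 1*17)*(1/(2*(1 + 4*2))) = (-4 - 17)*(1/(2*(1 + 8))) = -21/(2*9) = -21*1/18 = -7/6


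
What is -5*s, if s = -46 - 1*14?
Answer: 300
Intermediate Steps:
s = -60 (s = -46 - 14 = -60)
-5*s = -5*(-60) = 300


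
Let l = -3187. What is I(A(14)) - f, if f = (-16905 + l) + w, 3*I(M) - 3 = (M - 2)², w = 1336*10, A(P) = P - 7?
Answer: 20224/3 ≈ 6741.3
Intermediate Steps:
A(P) = -7 + P
w = 13360
I(M) = 1 + (-2 + M)²/3 (I(M) = 1 + (M - 2)²/3 = 1 + (-2 + M)²/3)
f = -6732 (f = (-16905 - 3187) + 13360 = -20092 + 13360 = -6732)
I(A(14)) - f = (1 + (-2 + (-7 + 14))²/3) - 1*(-6732) = (1 + (-2 + 7)²/3) + 6732 = (1 + (⅓)*5²) + 6732 = (1 + (⅓)*25) + 6732 = (1 + 25/3) + 6732 = 28/3 + 6732 = 20224/3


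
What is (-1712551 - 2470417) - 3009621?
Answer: -7192589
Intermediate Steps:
(-1712551 - 2470417) - 3009621 = -4182968 - 3009621 = -7192589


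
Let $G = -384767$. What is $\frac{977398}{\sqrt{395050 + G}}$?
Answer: $\frac{977398 \sqrt{10283}}{10283} \approx 9638.5$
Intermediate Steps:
$\frac{977398}{\sqrt{395050 + G}} = \frac{977398}{\sqrt{395050 - 384767}} = \frac{977398}{\sqrt{10283}} = 977398 \frac{\sqrt{10283}}{10283} = \frac{977398 \sqrt{10283}}{10283}$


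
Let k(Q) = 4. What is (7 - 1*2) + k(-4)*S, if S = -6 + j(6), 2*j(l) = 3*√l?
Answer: -19 + 6*√6 ≈ -4.3031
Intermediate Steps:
j(l) = 3*√l/2 (j(l) = (3*√l)/2 = 3*√l/2)
S = -6 + 3*√6/2 ≈ -2.3258
(7 - 1*2) + k(-4)*S = (7 - 1*2) + 4*(-6 + 3*√6/2) = (7 - 2) + (-24 + 6*√6) = 5 + (-24 + 6*√6) = -19 + 6*√6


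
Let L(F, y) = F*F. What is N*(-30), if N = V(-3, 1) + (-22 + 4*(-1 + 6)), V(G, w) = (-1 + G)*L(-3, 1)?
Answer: 1140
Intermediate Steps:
L(F, y) = F²
V(G, w) = -9 + 9*G (V(G, w) = (-1 + G)*(-3)² = (-1 + G)*9 = -9 + 9*G)
N = -38 (N = (-9 + 9*(-3)) + (-22 + 4*(-1 + 6)) = (-9 - 27) + (-22 + 4*5) = -36 + (-22 + 20) = -36 - 2 = -38)
N*(-30) = -38*(-30) = 1140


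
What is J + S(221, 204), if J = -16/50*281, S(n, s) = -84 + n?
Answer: 1177/25 ≈ 47.080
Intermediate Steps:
J = -2248/25 (J = -16*1/50*281 = -8/25*281 = -2248/25 ≈ -89.920)
J + S(221, 204) = -2248/25 + (-84 + 221) = -2248/25 + 137 = 1177/25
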